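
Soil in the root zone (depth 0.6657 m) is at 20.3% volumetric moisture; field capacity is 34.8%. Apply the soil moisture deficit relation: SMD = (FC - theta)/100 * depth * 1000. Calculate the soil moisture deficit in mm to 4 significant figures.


SMD = (34.8 - 20.3)/100 * 0.6657 * 1000 = 96.53 mm
Therefore the soil moisture deficit = 96.53 mm.


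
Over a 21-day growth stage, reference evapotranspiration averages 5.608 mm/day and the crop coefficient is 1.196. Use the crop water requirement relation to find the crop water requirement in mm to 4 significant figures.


Approach: apply the crop water requirement relation, CWR = ET0 * Kc * days.
CWR = 5.608 * 1.196 * 21 = 140.9 mm
Therefore the crop water requirement = 140.9 mm.


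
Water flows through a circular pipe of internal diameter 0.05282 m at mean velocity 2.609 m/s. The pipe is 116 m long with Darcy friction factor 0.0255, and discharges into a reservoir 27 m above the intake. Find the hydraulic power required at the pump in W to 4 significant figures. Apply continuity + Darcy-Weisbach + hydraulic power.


Approach: apply continuity + Darcy-Weisbach + hydraulic power, Q = A*v; hf = f*(L/D)*(v^2/(2g)); H = static + hf; P = rho*g*Q*H.
Step 1 — flow rate (continuity, Q = A*v):
  A = pi*(0.05282/2)^2 = 0.00219122 m^2
  Q = 0.00219122 * 2.609 = 0.00571690 m^3/s
Step 2 — friction head loss (Darcy-Weisbach):
  hf = 0.0255 * (116/0.05282) * (2.609^2 / (2*9.81))
  hf = 19.4289 m
Step 3 — total head: H = 27 + 19.4289 = 46.4289 m
Step 4 — hydraulic power (P = rho*g*Q*H):
  P = 1000 * 9.81 * 0.00571690 * 46.4289 = 2604 W
Therefore the hydraulic power required at the pump = 2604 W.


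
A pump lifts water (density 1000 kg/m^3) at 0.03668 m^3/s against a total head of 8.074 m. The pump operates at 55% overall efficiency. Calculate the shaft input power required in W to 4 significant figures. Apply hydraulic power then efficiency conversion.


Approach: apply hydraulic power then efficiency conversion, P = rho*g*Q*H; P_in = P/eta.
Step 1 — hydraulic power (P = rho*g*Q*H):
  P = 1000 * 9.81 * 0.03668 * 8.074 = 2905.27 W
Step 2 — input power: P_in = P/eta = 2905.27 / 0.55 = 5282 W
Therefore the shaft input power required = 5282 W.


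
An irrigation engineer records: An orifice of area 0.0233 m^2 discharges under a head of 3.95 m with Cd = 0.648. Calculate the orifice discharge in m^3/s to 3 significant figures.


Approach: apply the orifice equation, Q = Cd*A*sqrt(2*g*h).
Q = 0.648 * 0.0233 * sqrt(2*9.81*3.95) = 0.133 m^3/s
Therefore the orifice discharge = 0.133 m^3/s.


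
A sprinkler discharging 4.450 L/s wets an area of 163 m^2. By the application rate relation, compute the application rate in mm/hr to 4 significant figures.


Approach: apply the application rate relation, rate = (Q/A)*3600.
rate = (4.450 / 163) * 3600 = 98.28 mm/hr
Therefore the application rate = 98.28 mm/hr.


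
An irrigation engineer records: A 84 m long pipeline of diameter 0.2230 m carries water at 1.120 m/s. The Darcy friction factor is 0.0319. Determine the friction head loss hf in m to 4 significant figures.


Approach: apply the Darcy-Weisbach equation, hf = f*(L/D)*(v^2/(2g)).
hf = 0.0319 * (84/0.2230) * (1.120^2 / (2*9.81))
hf = 0.7682 m
Therefore the friction head loss hf = 0.7682 m.


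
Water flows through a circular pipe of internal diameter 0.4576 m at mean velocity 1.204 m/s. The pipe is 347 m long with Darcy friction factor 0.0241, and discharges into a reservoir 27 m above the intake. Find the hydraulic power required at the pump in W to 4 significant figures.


Approach: apply continuity + Darcy-Weisbach + hydraulic power, Q = A*v; hf = f*(L/D)*(v^2/(2g)); H = static + hf; P = rho*g*Q*H.
Step 1 — flow rate (continuity, Q = A*v):
  A = pi*(0.4576/2)^2 = 0.164461 m^2
  Q = 0.164461 * 1.204 = 0.198011 m^3/s
Step 2 — friction head loss (Darcy-Weisbach):
  hf = 0.0241 * (347/0.4576) * (1.204^2 / (2*9.81))
  hf = 1.35025 m
Step 3 — total head: H = 27 + 1.35025 = 28.3503 m
Step 4 — hydraulic power (P = rho*g*Q*H):
  P = 1000 * 9.81 * 0.198011 * 28.3503 = 55070 W
Therefore the hydraulic power required at the pump = 55070 W.


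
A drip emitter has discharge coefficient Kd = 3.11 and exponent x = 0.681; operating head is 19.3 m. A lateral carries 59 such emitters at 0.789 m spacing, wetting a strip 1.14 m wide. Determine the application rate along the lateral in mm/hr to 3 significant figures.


Approach: apply the emitter equation with a lateral mass balance, q = Kd*h^x; Q = n*q; rate = Q/(n*spacing*width).
Step 1 — single emitter flow (q = Kd*h^x):
  q = 3.11 * 19.3^0.681 = 23.347 L/hr
Step 2 — total lateral flow: Q = 59 * 23.347 = 1377.5 L/hr
Step 3 — wetted area: A = 59 * 0.789 * 1.14 = 53.068 m^2
Step 4 — application rate: Q/A = 1377.5/53.068 = 26.0 mm/hr
Therefore the application rate along the lateral = 26.0 mm/hr.


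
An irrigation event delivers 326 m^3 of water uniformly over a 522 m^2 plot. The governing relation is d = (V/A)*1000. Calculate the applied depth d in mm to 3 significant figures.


d = (326 / 522) * 1000 = 625 mm
Therefore the applied depth d = 625 mm.


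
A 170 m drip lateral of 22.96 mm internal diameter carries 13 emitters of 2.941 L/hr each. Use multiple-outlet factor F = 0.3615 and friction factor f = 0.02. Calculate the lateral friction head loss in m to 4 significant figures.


Approach: apply Darcy-Weisbach with the multiple-outlet F-factor, Q = n*q/(3600*1000) m^3/s; v = Q/A; hf = F*f*(L/D)*(v^2/(2g)).
Q = 13*2.941/(3600*1000) = 1.06203e-05 m^3/s
A = pi*(22.96e-3/2)^2 = 4.14032e-04 m^2, so v = Q/A = 0.0256509 m/s
hf = 0.3615*0.02*(170/0.02296)*(0.0256509^2/(2*9.81)) = 0.001795 m
Therefore the lateral friction head loss = 0.001795 m.


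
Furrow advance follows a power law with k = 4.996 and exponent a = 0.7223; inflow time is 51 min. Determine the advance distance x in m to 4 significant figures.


Approach: apply the power-law advance function, x = k*t^a.
x = 4.996 * 51^0.7223 = 85.51 m
Therefore the advance distance x = 85.51 m.


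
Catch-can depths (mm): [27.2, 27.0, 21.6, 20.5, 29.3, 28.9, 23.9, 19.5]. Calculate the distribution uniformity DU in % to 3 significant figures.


Approach: apply the low-quarter distribution uniformity, DU = (mean of lowest quarter of readings / overall mean)*100.
sorted lowest 2 of 8: [19.5, 20.5] -> mean = 20.000 mm
overall mean = 24.738 mm
DU = (20.000/24.738)*100 = 80.8 %
Therefore the distribution uniformity DU = 80.8 %.


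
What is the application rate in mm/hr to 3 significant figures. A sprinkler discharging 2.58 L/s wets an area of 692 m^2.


Approach: apply the application rate relation, rate = (Q/A)*3600.
rate = (2.58 / 692) * 3600 = 13.4 mm/hr
Therefore the application rate = 13.4 mm/hr.


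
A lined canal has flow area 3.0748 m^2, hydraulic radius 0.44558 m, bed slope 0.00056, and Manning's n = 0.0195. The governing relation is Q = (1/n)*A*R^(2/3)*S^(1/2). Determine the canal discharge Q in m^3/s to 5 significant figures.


Q = (1/0.0195) * 3.0748 * 0.44558^(2/3) * 0.00056^(1/2) = 2.1768 m^3/s
Therefore the canal discharge Q = 2.1768 m^3/s.


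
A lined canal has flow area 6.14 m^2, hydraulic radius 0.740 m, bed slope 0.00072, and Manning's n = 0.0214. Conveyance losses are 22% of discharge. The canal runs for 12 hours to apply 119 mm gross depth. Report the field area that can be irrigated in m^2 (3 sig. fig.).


Approach: apply Manning's equation with a conveyance and depth budget, Q = (1/n)*A*R^(2/3)*S^(1/2); Q_field = Q*(1-loss); Area = Q_field*t/(d/1000).
Step 1 — canal discharge (Manning's equation):
  Q = (1/0.0214) * 6.14 * 0.740^(2/3) * 0.00072^(1/2) = 6.2986 m^3/s
Step 2 — delivered flow: Q_field = 6.2986*(1 - 22/100) = 4.9129 m^3/s
Step 3 — volume delivered: V = 4.9129 * 12*3600 = 212240 m^3
Step 4 — area served: A = V / (depth/1000) = 212240 / 0.119 = 1780000 m^2
Therefore the field area that can be irrigated = 1780000 m^2.


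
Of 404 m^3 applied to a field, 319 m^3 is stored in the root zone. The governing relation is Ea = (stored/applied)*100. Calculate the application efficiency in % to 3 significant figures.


Ea = (319/404)*100 = 79.0 %
Therefore the application efficiency = 79.0 %.


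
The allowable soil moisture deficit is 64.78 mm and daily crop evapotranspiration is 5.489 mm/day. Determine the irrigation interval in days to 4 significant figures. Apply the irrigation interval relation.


Approach: apply the irrigation interval relation, interval = SMD / ETc.
interval = 64.78 / 5.489 = 11.80 days
Therefore the irrigation interval = 11.80 days.


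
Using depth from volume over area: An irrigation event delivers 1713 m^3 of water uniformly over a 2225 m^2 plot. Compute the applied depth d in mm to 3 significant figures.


Approach: apply depth from volume over area, d = (V/A)*1000.
d = (1713 / 2225) * 1000 = 770 mm
Therefore the applied depth d = 770 mm.


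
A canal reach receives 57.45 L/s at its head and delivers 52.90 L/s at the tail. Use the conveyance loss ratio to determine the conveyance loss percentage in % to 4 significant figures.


Approach: apply the conveyance loss ratio, loss% = ((Q_head - Q_tail)/Q_head)*100.
loss = ((57.45 - 52.90)/57.45)*100 = 7.920 %
Therefore the conveyance loss percentage = 7.920 %.


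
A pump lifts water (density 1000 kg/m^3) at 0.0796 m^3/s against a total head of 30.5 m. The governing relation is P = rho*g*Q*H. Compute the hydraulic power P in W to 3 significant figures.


P = 1000 * 9.81 * 0.0796 * 30.5 = 23800 W
Therefore the hydraulic power P = 23800 W.


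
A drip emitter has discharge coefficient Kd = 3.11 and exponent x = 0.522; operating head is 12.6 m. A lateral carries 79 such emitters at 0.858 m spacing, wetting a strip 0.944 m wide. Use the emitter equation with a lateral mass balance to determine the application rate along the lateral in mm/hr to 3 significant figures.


Approach: apply the emitter equation with a lateral mass balance, q = Kd*h^x; Q = n*q; rate = Q/(n*spacing*width).
Step 1 — single emitter flow (q = Kd*h^x):
  q = 3.11 * 12.6^0.522 = 11.672 L/hr
Step 2 — total lateral flow: Q = 79 * 11.672 = 922.11 L/hr
Step 3 — wetted area: A = 79 * 0.858 * 0.944 = 63.986 m^2
Step 4 — application rate: Q/A = 922.11/63.986 = 14.4 mm/hr
Therefore the application rate along the lateral = 14.4 mm/hr.


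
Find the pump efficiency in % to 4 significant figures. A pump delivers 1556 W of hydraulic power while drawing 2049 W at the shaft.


Approach: apply the efficiency ratio, eta = (P_out/P_in)*100.
eta = (1556 / 2049) * 100 = 75.94 %
Therefore the pump efficiency = 75.94 %.


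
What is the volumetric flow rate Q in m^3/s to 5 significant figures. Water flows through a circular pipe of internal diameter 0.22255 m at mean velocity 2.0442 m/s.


Approach: apply the continuity equation for pipe flow, Q = A * v with A = pi*(D/2)^2.
A = pi*(0.22255/2)^2 = 0.03889959 m^2
Q = 0.03889959 * 2.0442 = 0.079519 m^3/s
Therefore the volumetric flow rate Q = 0.079519 m^3/s.


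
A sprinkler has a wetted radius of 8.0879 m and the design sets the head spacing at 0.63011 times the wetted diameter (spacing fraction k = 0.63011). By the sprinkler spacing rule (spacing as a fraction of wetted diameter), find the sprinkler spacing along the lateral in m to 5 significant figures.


Approach: apply the sprinkler spacing rule (spacing as a fraction of wetted diameter), S = k*(2*R).
S = 0.63011 * (2 * 8.0879) = 10.193 m
Therefore the sprinkler spacing along the lateral = 10.193 m.


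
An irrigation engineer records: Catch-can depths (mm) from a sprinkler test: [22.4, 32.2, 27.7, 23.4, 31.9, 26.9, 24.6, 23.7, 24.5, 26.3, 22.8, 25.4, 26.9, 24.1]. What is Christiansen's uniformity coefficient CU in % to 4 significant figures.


Approach: apply Christiansen's uniformity coefficient, CU = (1 - mean_abs_deviation/mean)*100.
mean = 25.9143 mm
mean |d_i - mean| = 2.34490 mm
CU = (1 - 2.34490/25.9143)*100 = 90.95 %
Therefore Christiansen's uniformity coefficient CU = 90.95 %.


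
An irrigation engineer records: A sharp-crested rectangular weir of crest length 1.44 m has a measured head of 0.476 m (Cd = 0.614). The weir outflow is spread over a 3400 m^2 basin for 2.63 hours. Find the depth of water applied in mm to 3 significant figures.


Approach: apply the rectangular weir equation with a volume-to-depth conversion, Q = (2/3)*Cd*L*sqrt(2g)*H^1.5; d = Q*t/A * 1000.
Step 1 — weir discharge:
  Q = (2/3)*0.614*1.44*sqrt(2*9.81)*0.476^1.5 = 0.85743 m^3/s
Step 2 — volume: V = 0.85743 * 2.63*3600 = 8118.2 m^3
Step 3 — depth: d = V/A * 1000 = 8118.2/3400 * 1000 = 2390 mm
Therefore the depth of water applied = 2390 mm.


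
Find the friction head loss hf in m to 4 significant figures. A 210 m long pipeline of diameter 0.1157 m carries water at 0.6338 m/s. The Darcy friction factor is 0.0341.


Approach: apply the Darcy-Weisbach equation, hf = f*(L/D)*(v^2/(2g)).
hf = 0.0341 * (210/0.1157) * (0.6338^2 / (2*9.81))
hf = 1.267 m
Therefore the friction head loss hf = 1.267 m.


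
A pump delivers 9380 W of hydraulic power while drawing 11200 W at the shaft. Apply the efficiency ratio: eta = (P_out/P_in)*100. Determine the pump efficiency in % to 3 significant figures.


eta = (9380 / 11200) * 100 = 83.8 %
Therefore the pump efficiency = 83.8 %.


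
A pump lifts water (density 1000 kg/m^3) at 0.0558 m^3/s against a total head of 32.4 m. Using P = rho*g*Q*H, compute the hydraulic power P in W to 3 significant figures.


P = 1000 * 9.81 * 0.0558 * 32.4 = 17700 W
Therefore the hydraulic power P = 17700 W.


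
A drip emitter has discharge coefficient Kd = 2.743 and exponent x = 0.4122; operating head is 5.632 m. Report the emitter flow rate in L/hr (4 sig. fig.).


Approach: apply the emitter characteristic equation, q = Kd * h^x.
q = 2.743 * 5.632^0.4122 = 5.593 L/hr
Therefore the emitter flow rate = 5.593 L/hr.


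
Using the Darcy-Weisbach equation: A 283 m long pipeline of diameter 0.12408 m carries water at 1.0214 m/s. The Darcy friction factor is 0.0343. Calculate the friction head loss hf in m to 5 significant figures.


Approach: apply the Darcy-Weisbach equation, hf = f*(L/D)*(v^2/(2g)).
hf = 0.0343 * (283/0.12408) * (1.0214^2 / (2*9.81))
hf = 4.1598 m
Therefore the friction head loss hf = 4.1598 m.


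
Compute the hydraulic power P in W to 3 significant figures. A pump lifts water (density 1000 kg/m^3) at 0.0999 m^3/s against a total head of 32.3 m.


Approach: apply the hydraulic power relation, P = rho*g*Q*H.
P = 1000 * 9.81 * 0.0999 * 32.3 = 31700 W
Therefore the hydraulic power P = 31700 W.


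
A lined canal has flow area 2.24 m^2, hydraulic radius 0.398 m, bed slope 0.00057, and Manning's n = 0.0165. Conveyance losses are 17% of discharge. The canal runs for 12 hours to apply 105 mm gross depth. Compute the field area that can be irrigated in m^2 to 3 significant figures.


Approach: apply Manning's equation with a conveyance and depth budget, Q = (1/n)*A*R^(2/3)*S^(1/2); Q_field = Q*(1-loss); Area = Q_field*t/(d/1000).
Step 1 — canal discharge (Manning's equation):
  Q = (1/0.0165) * 2.24 * 0.398^(2/3) * 0.00057^(1/2) = 1.7537 m^3/s
Step 2 — delivered flow: Q_field = 1.7537*(1 - 17/100) = 1.4556 m^3/s
Step 3 — volume delivered: V = 1.4556 * 12*3600 = 62881 m^3
Step 4 — area served: A = V / (depth/1000) = 62881 / 0.105 = 599000 m^2
Therefore the field area that can be irrigated = 599000 m^2.


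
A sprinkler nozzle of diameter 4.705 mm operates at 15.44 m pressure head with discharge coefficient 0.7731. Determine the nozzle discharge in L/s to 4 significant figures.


Approach: apply the orifice equation, Q = Cd*A*sqrt(2*g*h), A = pi*(d/2)^2.
A = pi*(4.705e-3/2)^2 = 1.73864e-05 m^2
Q = 0.7731 * 1.73864e-05 * sqrt(2*9.81*15.44) * 1000 = 0.2339 L/s
Therefore the nozzle discharge = 0.2339 L/s.


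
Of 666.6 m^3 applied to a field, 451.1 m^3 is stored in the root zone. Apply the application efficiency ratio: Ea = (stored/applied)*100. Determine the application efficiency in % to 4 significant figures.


Ea = (451.1/666.6)*100 = 67.67 %
Therefore the application efficiency = 67.67 %.


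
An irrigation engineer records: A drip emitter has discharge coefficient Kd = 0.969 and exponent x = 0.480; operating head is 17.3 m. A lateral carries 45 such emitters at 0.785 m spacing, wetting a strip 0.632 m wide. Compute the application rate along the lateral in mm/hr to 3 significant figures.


Approach: apply the emitter equation with a lateral mass balance, q = Kd*h^x; Q = n*q; rate = Q/(n*spacing*width).
Step 1 — single emitter flow (q = Kd*h^x):
  q = 0.969 * 17.3^0.480 = 3.8070 L/hr
Step 2 — total lateral flow: Q = 45 * 3.8070 = 171.32 L/hr
Step 3 — wetted area: A = 45 * 0.785 * 0.632 = 22.325 m^2
Step 4 — application rate: Q/A = 171.32/22.325 = 7.67 mm/hr
Therefore the application rate along the lateral = 7.67 mm/hr.


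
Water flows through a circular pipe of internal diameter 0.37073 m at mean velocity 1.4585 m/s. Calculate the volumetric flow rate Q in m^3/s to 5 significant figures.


Approach: apply the continuity equation for pipe flow, Q = A * v with A = pi*(D/2)^2.
A = pi*(0.37073/2)^2 = 0.1079457 m^2
Q = 0.1079457 * 1.4585 = 0.15744 m^3/s
Therefore the volumetric flow rate Q = 0.15744 m^3/s.


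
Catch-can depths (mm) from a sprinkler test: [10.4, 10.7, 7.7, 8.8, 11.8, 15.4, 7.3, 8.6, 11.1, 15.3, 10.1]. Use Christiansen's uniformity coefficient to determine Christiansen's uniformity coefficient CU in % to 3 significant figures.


Approach: apply Christiansen's uniformity coefficient, CU = (1 - mean_abs_deviation/mean)*100.
mean = 10.655 mm
mean |d_i - mean| = 2.0050 mm
CU = (1 - 2.0050/10.655)*100 = 81.2 %
Therefore Christiansen's uniformity coefficient CU = 81.2 %.


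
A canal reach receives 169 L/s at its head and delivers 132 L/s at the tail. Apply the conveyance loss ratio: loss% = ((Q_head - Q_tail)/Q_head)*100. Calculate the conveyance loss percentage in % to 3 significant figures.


loss = ((169 - 132)/169)*100 = 21.9 %
Therefore the conveyance loss percentage = 21.9 %.


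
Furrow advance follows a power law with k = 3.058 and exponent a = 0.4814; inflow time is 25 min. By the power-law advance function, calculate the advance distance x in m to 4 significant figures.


Approach: apply the power-law advance function, x = k*t^a.
x = 3.058 * 25^0.4814 = 14.40 m
Therefore the advance distance x = 14.40 m.


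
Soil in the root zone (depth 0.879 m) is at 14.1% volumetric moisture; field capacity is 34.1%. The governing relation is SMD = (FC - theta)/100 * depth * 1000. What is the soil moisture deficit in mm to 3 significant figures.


SMD = (34.1 - 14.1)/100 * 0.879 * 1000 = 176 mm
Therefore the soil moisture deficit = 176 mm.


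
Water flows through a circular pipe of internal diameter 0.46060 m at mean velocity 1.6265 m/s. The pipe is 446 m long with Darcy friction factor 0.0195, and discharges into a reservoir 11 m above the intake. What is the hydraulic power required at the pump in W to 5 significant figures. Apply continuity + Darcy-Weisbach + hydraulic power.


Approach: apply continuity + Darcy-Weisbach + hydraulic power, Q = A*v; hf = f*(L/D)*(v^2/(2g)); H = static + hf; P = rho*g*Q*H.
Step 1 — flow rate (continuity, Q = A*v):
  A = pi*(0.46060/2)^2 = 0.1666241 m^2
  Q = 0.1666241 * 1.6265 = 0.2710141 m^3/s
Step 2 — friction head loss (Darcy-Weisbach):
  hf = 0.0195 * (446/0.46060) * (1.6265^2 / (2*9.81))
  hf = 2.545978 m
Step 3 — total head: H = 11 + 2.545978 = 13.54598 m
Step 4 — hydraulic power (P = rho*g*Q*H):
  P = 1000 * 9.81 * 0.2710141 * 13.54598 = 36014 W
Therefore the hydraulic power required at the pump = 36014 W.


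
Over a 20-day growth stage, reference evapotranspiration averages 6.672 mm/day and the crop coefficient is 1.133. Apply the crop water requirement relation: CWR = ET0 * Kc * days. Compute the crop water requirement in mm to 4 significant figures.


CWR = 6.672 * 1.133 * 20 = 151.2 mm
Therefore the crop water requirement = 151.2 mm.


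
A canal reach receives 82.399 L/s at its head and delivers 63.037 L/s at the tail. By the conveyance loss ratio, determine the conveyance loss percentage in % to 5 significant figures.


Approach: apply the conveyance loss ratio, loss% = ((Q_head - Q_tail)/Q_head)*100.
loss = ((82.399 - 63.037)/82.399)*100 = 23.498 %
Therefore the conveyance loss percentage = 23.498 %.


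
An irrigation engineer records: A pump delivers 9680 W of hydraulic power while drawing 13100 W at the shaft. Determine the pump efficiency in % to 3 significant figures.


Approach: apply the efficiency ratio, eta = (P_out/P_in)*100.
eta = (9680 / 13100) * 100 = 73.9 %
Therefore the pump efficiency = 73.9 %.


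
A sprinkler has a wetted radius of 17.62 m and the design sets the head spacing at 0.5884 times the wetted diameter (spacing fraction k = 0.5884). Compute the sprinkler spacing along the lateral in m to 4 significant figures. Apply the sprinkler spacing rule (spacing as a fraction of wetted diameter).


Approach: apply the sprinkler spacing rule (spacing as a fraction of wetted diameter), S = k*(2*R).
S = 0.5884 * (2 * 17.62) = 20.74 m
Therefore the sprinkler spacing along the lateral = 20.74 m.


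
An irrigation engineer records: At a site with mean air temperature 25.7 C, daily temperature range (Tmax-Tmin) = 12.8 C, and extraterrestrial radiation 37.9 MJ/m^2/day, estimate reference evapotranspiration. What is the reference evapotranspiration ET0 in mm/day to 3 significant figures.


Approach: apply the Hargreaves-Samani method, ET0 = 0.0023*(Tmean+17.8)*sqrt(Tmax-Tmin)*0.408*Ra.
ET0 = 0.0023*(25.7+17.8)*sqrt(12.8)*0.408*37.9 = 5.54 mm/day
Therefore the reference evapotranspiration ET0 = 5.54 mm/day.


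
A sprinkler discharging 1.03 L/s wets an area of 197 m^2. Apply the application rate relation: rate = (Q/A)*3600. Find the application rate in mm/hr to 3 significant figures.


rate = (1.03 / 197) * 3600 = 18.8 mm/hr
Therefore the application rate = 18.8 mm/hr.


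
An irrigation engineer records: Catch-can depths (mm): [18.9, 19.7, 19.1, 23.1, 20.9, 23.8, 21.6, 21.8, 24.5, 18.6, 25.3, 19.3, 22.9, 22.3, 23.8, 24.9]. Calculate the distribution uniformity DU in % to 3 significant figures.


Approach: apply the low-quarter distribution uniformity, DU = (mean of lowest quarter of readings / overall mean)*100.
sorted lowest 4 of 16: [18.6, 18.9, 19.1, 19.3] -> mean = 18.975 mm
overall mean = 21.906 mm
DU = (18.975/21.906)*100 = 86.6 %
Therefore the distribution uniformity DU = 86.6 %.


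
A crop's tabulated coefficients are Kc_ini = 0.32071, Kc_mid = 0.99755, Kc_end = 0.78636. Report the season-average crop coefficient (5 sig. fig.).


Approach: apply a simple seasonal average, Kc_avg = (Kc_ini + Kc_mid + Kc_end)/3.
Kc_avg = (0.32071 + 0.99755 + 0.78636)/3 = 0.70154
Therefore the season-average crop coefficient = 0.70154.


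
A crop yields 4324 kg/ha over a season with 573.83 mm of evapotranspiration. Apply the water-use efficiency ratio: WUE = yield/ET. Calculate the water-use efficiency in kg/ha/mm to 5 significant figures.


WUE = 4324 / 573.83 = 7.5353 kg/ha/mm
Therefore the water-use efficiency = 7.5353 kg/ha/mm.


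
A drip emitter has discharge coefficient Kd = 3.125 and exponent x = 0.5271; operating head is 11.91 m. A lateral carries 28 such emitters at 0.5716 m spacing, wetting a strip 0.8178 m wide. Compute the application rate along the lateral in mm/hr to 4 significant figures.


Approach: apply the emitter equation with a lateral mass balance, q = Kd*h^x; Q = n*q; rate = Q/(n*spacing*width).
Step 1 — single emitter flow (q = Kd*h^x):
  q = 3.125 * 11.91^0.5271 = 11.5336 L/hr
Step 2 — total lateral flow: Q = 28 * 11.5336 = 322.939 L/hr
Step 3 — wetted area: A = 28 * 0.5716 * 0.8178 = 13.0887 m^2
Step 4 — application rate: Q/A = 322.939/13.0887 = 24.67 mm/hr
Therefore the application rate along the lateral = 24.67 mm/hr.


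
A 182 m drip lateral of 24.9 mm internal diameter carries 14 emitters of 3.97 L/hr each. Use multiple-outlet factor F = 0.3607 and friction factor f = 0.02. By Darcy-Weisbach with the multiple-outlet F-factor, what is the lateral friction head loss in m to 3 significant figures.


Approach: apply Darcy-Weisbach with the multiple-outlet F-factor, Q = n*q/(3600*1000) m^3/s; v = Q/A; hf = F*f*(L/D)*(v^2/(2g)).
Q = 14*3.97/(3600*1000) = 1.5439e-05 m^3/s
A = pi*(24.9e-3/2)^2 = 4.8695e-04 m^2, so v = Q/A = 0.031705 m/s
hf = 0.3607*0.02*(182/0.0249)*(0.031705^2/(2*9.81)) = 0.00270 m
Therefore the lateral friction head loss = 0.00270 m.


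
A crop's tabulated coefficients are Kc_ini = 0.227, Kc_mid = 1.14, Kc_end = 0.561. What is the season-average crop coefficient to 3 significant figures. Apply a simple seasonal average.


Approach: apply a simple seasonal average, Kc_avg = (Kc_ini + Kc_mid + Kc_end)/3.
Kc_avg = (0.227 + 1.14 + 0.561)/3 = 0.643
Therefore the season-average crop coefficient = 0.643.


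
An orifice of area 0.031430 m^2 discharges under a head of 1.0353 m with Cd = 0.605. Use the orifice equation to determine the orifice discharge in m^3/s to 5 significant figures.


Approach: apply the orifice equation, Q = Cd*A*sqrt(2*g*h).
Q = 0.605 * 0.031430 * sqrt(2*9.81*1.0353) = 0.085700 m^3/s
Therefore the orifice discharge = 0.085700 m^3/s.


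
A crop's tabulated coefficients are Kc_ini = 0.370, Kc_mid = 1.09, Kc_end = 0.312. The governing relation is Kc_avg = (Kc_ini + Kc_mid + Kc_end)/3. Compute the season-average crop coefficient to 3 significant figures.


Kc_avg = (0.370 + 1.09 + 0.312)/3 = 0.591
Therefore the season-average crop coefficient = 0.591.


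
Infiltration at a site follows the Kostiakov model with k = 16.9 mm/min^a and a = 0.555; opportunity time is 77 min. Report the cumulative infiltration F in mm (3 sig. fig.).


Approach: apply the Kostiakov infiltration equation, F = k*t^a.
F = 16.9 * 77^0.555 = 188 mm
Therefore the cumulative infiltration F = 188 mm.


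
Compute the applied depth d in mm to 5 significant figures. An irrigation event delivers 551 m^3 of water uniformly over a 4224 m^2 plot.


Approach: apply depth from volume over area, d = (V/A)*1000.
d = (551 / 4224) * 1000 = 130.45 mm
Therefore the applied depth d = 130.45 mm.


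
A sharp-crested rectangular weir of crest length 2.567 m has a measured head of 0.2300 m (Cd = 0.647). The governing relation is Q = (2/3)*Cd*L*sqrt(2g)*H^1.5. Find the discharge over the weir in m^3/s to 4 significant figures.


Q = (2/3)*0.647*2.567*sqrt(2*9.81)*0.2300^1.5 = 0.5410 m^3/s
Therefore the discharge over the weir = 0.5410 m^3/s.


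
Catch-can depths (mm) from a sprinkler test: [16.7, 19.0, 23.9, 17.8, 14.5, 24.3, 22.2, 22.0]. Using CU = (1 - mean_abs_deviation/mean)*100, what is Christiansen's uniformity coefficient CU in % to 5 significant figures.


mean = 20.05000 mm
mean |d_i - mean| = 3.050000 mm
CU = (1 - 3.050000/20.05000)*100 = 84.788 %
Therefore Christiansen's uniformity coefficient CU = 84.788 %.


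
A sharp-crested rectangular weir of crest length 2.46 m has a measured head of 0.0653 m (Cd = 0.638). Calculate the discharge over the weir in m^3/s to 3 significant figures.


Approach: apply the rectangular weir equation, Q = (2/3)*Cd*L*sqrt(2g)*H^1.5.
Q = (2/3)*0.638*2.46*sqrt(2*9.81)*0.0653^1.5 = 0.0773 m^3/s
Therefore the discharge over the weir = 0.0773 m^3/s.


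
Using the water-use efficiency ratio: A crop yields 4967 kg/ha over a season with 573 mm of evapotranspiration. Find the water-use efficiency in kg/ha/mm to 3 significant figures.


Approach: apply the water-use efficiency ratio, WUE = yield/ET.
WUE = 4967 / 573 = 8.67 kg/ha/mm
Therefore the water-use efficiency = 8.67 kg/ha/mm.


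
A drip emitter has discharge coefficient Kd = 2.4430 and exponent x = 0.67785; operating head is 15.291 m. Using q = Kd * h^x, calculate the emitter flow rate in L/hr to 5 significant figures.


q = 2.4430 * 15.291^0.67785 = 15.516 L/hr
Therefore the emitter flow rate = 15.516 L/hr.


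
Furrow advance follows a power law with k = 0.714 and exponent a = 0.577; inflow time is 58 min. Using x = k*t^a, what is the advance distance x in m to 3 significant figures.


x = 0.714 * 58^0.577 = 7.43 m
Therefore the advance distance x = 7.43 m.


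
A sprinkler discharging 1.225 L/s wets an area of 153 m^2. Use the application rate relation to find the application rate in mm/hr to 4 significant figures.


Approach: apply the application rate relation, rate = (Q/A)*3600.
rate = (1.225 / 153) * 3600 = 28.82 mm/hr
Therefore the application rate = 28.82 mm/hr.


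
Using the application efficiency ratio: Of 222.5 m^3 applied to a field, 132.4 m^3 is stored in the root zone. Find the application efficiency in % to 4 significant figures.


Approach: apply the application efficiency ratio, Ea = (stored/applied)*100.
Ea = (132.4/222.5)*100 = 59.51 %
Therefore the application efficiency = 59.51 %.


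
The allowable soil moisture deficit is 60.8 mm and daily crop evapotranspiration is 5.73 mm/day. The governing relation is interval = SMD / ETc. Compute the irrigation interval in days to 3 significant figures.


interval = 60.8 / 5.73 = 10.6 days
Therefore the irrigation interval = 10.6 days.


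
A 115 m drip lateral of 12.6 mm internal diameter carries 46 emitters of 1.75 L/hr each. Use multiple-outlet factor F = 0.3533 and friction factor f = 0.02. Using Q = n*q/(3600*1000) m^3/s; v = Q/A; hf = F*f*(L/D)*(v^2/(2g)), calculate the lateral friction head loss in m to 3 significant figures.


Q = 46*1.75/(3600*1000) = 2.2361e-05 m^3/s
A = pi*(12.6e-3/2)^2 = 1.2469e-04 m^2, so v = Q/A = 0.17933 m/s
hf = 0.3533*0.02*(115/0.0126)*(0.17933^2/(2*9.81)) = 0.106 m
Therefore the lateral friction head loss = 0.106 m.


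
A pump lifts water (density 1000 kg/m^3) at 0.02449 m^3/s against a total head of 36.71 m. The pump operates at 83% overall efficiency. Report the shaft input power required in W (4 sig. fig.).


Approach: apply hydraulic power then efficiency conversion, P = rho*g*Q*H; P_in = P/eta.
Step 1 — hydraulic power (P = rho*g*Q*H):
  P = 1000 * 9.81 * 0.02449 * 36.71 = 8819.46 W
Step 2 — input power: P_in = P/eta = 8819.46 / 0.83 = 10630 W
Therefore the shaft input power required = 10630 W.


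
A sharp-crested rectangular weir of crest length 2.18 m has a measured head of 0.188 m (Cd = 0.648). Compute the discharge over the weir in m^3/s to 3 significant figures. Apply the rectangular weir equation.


Approach: apply the rectangular weir equation, Q = (2/3)*Cd*L*sqrt(2g)*H^1.5.
Q = (2/3)*0.648*2.18*sqrt(2*9.81)*0.188^1.5 = 0.340 m^3/s
Therefore the discharge over the weir = 0.340 m^3/s.


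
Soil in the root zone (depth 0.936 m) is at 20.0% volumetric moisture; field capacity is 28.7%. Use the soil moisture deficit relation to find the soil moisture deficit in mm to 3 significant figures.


Approach: apply the soil moisture deficit relation, SMD = (FC - theta)/100 * depth * 1000.
SMD = (28.7 - 20.0)/100 * 0.936 * 1000 = 81.4 mm
Therefore the soil moisture deficit = 81.4 mm.


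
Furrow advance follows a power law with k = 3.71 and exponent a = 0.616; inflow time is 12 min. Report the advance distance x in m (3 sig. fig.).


Approach: apply the power-law advance function, x = k*t^a.
x = 3.71 * 12^0.616 = 17.1 m
Therefore the advance distance x = 17.1 m.


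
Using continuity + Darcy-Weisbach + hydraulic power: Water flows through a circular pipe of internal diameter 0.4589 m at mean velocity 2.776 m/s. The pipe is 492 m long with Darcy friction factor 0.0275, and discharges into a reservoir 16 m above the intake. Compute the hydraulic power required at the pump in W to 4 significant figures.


Approach: apply continuity + Darcy-Weisbach + hydraulic power, Q = A*v; hf = f*(L/D)*(v^2/(2g)); H = static + hf; P = rho*g*Q*H.
Step 1 — flow rate (continuity, Q = A*v):
  A = pi*(0.4589/2)^2 = 0.165396 m^2
  Q = 0.165396 * 2.776 = 0.459140 m^3/s
Step 2 — friction head loss (Darcy-Weisbach):
  hf = 0.0275 * (492/0.4589) * (2.776^2 / (2*9.81))
  hf = 11.5803 m
Step 3 — total head: H = 16 + 11.5803 = 27.5803 m
Step 4 — hydraulic power (P = rho*g*Q*H):
  P = 1000 * 9.81 * 0.459140 * 27.5803 = 124200 W
Therefore the hydraulic power required at the pump = 124200 W.


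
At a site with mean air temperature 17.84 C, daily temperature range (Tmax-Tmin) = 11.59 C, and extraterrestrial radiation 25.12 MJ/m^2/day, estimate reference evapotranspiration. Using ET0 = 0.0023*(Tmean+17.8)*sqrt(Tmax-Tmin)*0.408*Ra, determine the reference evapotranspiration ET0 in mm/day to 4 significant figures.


ET0 = 0.0023*(17.84+17.8)*sqrt(11.59)*0.408*25.12 = 2.860 mm/day
Therefore the reference evapotranspiration ET0 = 2.860 mm/day.


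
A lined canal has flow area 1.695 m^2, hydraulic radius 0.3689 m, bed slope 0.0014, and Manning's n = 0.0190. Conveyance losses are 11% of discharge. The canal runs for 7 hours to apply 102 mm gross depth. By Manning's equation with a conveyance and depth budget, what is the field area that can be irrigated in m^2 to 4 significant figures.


Approach: apply Manning's equation with a conveyance and depth budget, Q = (1/n)*A*R^(2/3)*S^(1/2); Q_field = Q*(1-loss); Area = Q_field*t/(d/1000).
Step 1 — canal discharge (Manning's equation):
  Q = (1/0.0190) * 1.695 * 0.3689^(2/3) * 0.0014^(1/2) = 1.71693 m^3/s
Step 2 — delivered flow: Q_field = 1.71693*(1 - 11/100) = 1.52807 m^3/s
Step 3 — volume delivered: V = 1.52807 * 7*3600 = 38507.3 m^3
Step 4 — area served: A = V / (depth/1000) = 38507.3 / 0.102 = 377500 m^2
Therefore the field area that can be irrigated = 377500 m^2.


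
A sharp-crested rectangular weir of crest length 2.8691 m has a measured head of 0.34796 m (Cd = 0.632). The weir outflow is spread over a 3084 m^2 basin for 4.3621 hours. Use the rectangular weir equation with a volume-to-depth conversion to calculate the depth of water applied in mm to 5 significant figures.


Approach: apply the rectangular weir equation with a volume-to-depth conversion, Q = (2/3)*Cd*L*sqrt(2g)*H^1.5; d = Q*t/A * 1000.
Step 1 — weir discharge:
  Q = (2/3)*0.632*2.8691*sqrt(2*9.81)*0.34796^1.5 = 1.099044 m^3/s
Step 2 — volume: V = 1.099044 * 4.3621*3600 = 17258.90 m^3
Step 3 — depth: d = V/A * 1000 = 17258.90/3084 * 1000 = 5596.3 mm
Therefore the depth of water applied = 5596.3 mm.


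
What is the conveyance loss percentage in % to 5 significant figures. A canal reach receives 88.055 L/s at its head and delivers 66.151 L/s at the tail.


Approach: apply the conveyance loss ratio, loss% = ((Q_head - Q_tail)/Q_head)*100.
loss = ((88.055 - 66.151)/88.055)*100 = 24.875 %
Therefore the conveyance loss percentage = 24.875 %.


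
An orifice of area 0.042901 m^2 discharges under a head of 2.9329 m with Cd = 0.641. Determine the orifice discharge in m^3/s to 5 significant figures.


Approach: apply the orifice equation, Q = Cd*A*sqrt(2*g*h).
Q = 0.641 * 0.042901 * sqrt(2*9.81*2.9329) = 0.20860 m^3/s
Therefore the orifice discharge = 0.20860 m^3/s.


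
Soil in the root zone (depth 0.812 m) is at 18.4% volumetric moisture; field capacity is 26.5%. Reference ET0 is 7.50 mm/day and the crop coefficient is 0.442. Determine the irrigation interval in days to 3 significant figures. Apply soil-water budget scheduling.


Approach: apply soil-water budget scheduling, SMD = (FC-theta)/100*depth*1000; ETc = ET0*Kc; interval = SMD/ETc.
Step 1 — soil moisture deficit:
  SMD = (26.5 - 18.4)/100 * 0.812 * 1000 = 65.772 mm
Step 2 — daily crop ET (ETc = ET0*Kc):
  ETc = 7.50 * 0.442 = 3.3150 mm/day
Step 3 — irrigation interval (SMD/ETc):
  interval = 65.772 / 3.3150 = 19.8 days
Therefore the irrigation interval = 19.8 days.


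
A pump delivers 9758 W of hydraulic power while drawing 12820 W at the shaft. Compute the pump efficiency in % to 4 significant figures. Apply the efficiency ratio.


Approach: apply the efficiency ratio, eta = (P_out/P_in)*100.
eta = (9758 / 12820) * 100 = 76.12 %
Therefore the pump efficiency = 76.12 %.


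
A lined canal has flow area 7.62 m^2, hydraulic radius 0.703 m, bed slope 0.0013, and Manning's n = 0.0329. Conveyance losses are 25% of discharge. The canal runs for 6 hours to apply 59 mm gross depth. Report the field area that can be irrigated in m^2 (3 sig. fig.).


Approach: apply Manning's equation with a conveyance and depth budget, Q = (1/n)*A*R^(2/3)*S^(1/2); Q_field = Q*(1-loss); Area = Q_field*t/(d/1000).
Step 1 — canal discharge (Manning's equation):
  Q = (1/0.0329) * 7.62 * 0.703^(2/3) * 0.0013^(1/2) = 6.6024 m^3/s
Step 2 — delivered flow: Q_field = 6.6024*(1 - 25/100) = 4.9518 m^3/s
Step 3 — volume delivered: V = 4.9518 * 6*3600 = 106960 m^3
Step 4 — area served: A = V / (depth/1000) = 106960 / 0.059 = 1810000 m^2
Therefore the field area that can be irrigated = 1810000 m^2.


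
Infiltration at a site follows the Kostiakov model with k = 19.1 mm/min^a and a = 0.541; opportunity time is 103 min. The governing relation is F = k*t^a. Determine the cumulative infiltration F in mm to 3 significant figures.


F = 19.1 * 103^0.541 = 234 mm
Therefore the cumulative infiltration F = 234 mm.


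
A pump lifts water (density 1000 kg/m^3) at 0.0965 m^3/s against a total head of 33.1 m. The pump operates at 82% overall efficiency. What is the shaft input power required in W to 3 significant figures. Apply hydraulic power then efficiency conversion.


Approach: apply hydraulic power then efficiency conversion, P = rho*g*Q*H; P_in = P/eta.
Step 1 — hydraulic power (P = rho*g*Q*H):
  P = 1000 * 9.81 * 0.0965 * 33.1 = 31335 W
Step 2 — input power: P_in = P/eta = 31335 / 0.82 = 38200 W
Therefore the shaft input power required = 38200 W.


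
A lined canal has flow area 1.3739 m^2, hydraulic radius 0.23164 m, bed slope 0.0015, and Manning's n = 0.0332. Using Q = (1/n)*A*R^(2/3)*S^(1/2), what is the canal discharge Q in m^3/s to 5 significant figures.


Q = (1/0.0332) * 1.3739 * 0.23164^(2/3) * 0.0015^(1/2) = 0.60451 m^3/s
Therefore the canal discharge Q = 0.60451 m^3/s.


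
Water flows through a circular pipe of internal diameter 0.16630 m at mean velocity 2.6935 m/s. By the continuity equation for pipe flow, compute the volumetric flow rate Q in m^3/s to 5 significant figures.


Approach: apply the continuity equation for pipe flow, Q = A * v with A = pi*(D/2)^2.
A = pi*(0.16630/2)^2 = 0.02172073 m^2
Q = 0.02172073 * 2.6935 = 0.058505 m^3/s
Therefore the volumetric flow rate Q = 0.058505 m^3/s.


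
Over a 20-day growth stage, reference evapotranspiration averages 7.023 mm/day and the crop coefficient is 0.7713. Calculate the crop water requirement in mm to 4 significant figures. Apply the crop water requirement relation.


Approach: apply the crop water requirement relation, CWR = ET0 * Kc * days.
CWR = 7.023 * 0.7713 * 20 = 108.3 mm
Therefore the crop water requirement = 108.3 mm.


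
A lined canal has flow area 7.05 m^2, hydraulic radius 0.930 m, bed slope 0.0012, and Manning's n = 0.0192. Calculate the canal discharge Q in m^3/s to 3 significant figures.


Approach: apply Manning's equation, Q = (1/n)*A*R^(2/3)*S^(1/2).
Q = (1/0.0192) * 7.05 * 0.930^(2/3) * 0.0012^(1/2) = 12.1 m^3/s
Therefore the canal discharge Q = 12.1 m^3/s.


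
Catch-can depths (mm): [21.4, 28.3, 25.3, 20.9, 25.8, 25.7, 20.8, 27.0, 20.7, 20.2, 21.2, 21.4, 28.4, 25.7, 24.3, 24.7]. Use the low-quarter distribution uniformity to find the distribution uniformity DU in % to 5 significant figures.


Approach: apply the low-quarter distribution uniformity, DU = (mean of lowest quarter of readings / overall mean)*100.
sorted lowest 4 of 16: [20.2, 20.7, 20.8, 20.9] -> mean = 20.65000 mm
overall mean = 23.86250 mm
DU = (20.65000/23.86250)*100 = 86.537 %
Therefore the distribution uniformity DU = 86.537 %.


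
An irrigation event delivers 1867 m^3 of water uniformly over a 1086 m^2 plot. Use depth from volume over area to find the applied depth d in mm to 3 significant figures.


Approach: apply depth from volume over area, d = (V/A)*1000.
d = (1867 / 1086) * 1000 = 1720 mm
Therefore the applied depth d = 1720 mm.
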